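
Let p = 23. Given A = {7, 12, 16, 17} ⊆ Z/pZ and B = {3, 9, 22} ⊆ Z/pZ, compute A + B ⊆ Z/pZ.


Work in Z/23Z: reduce every sum a + b modulo 23.
Enumerate all 12 pairs:
a = 7: 7+3=10, 7+9=16, 7+22=6
a = 12: 12+3=15, 12+9=21, 12+22=11
a = 16: 16+3=19, 16+9=2, 16+22=15
a = 17: 17+3=20, 17+9=3, 17+22=16
Distinct residues collected: {2, 3, 6, 10, 11, 15, 16, 19, 20, 21}
|A + B| = 10 (out of 23 total residues).

A + B = {2, 3, 6, 10, 11, 15, 16, 19, 20, 21}


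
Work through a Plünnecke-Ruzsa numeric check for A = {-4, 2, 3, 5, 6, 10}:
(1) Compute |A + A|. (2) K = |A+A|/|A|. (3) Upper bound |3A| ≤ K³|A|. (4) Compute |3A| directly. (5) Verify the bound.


|A| = 6.
Step 1: Compute A + A by enumerating all 36 pairs.
A + A = {-8, -2, -1, 1, 2, 4, 5, 6, 7, 8, 9, 10, 11, 12, 13, 15, 16, 20}, so |A + A| = 18.
Step 2: Doubling constant K = |A + A|/|A| = 18/6 = 18/6 ≈ 3.0000.
Step 3: Plünnecke-Ruzsa gives |3A| ≤ K³·|A| = (3.0000)³ · 6 ≈ 162.0000.
Step 4: Compute 3A = A + A + A directly by enumerating all triples (a,b,c) ∈ A³; |3A| = 32.
Step 5: Check 32 ≤ 162.0000? Yes ✓.

K = 18/6, Plünnecke-Ruzsa bound K³|A| ≈ 162.0000, |3A| = 32, inequality holds.


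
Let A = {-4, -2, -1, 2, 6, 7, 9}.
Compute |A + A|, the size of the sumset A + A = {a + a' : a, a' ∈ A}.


A + A = {a + a' : a, a' ∈ A}; |A| = 7.
General bounds: 2|A| - 1 ≤ |A + A| ≤ |A|(|A|+1)/2, i.e. 13 ≤ |A + A| ≤ 28.
Lower bound 2|A|-1 is attained iff A is an arithmetic progression.
Enumerate sums a + a' for a ≤ a' (symmetric, so this suffices):
a = -4: -4+-4=-8, -4+-2=-6, -4+-1=-5, -4+2=-2, -4+6=2, -4+7=3, -4+9=5
a = -2: -2+-2=-4, -2+-1=-3, -2+2=0, -2+6=4, -2+7=5, -2+9=7
a = -1: -1+-1=-2, -1+2=1, -1+6=5, -1+7=6, -1+9=8
a = 2: 2+2=4, 2+6=8, 2+7=9, 2+9=11
a = 6: 6+6=12, 6+7=13, 6+9=15
a = 7: 7+7=14, 7+9=16
a = 9: 9+9=18
Distinct sums: {-8, -6, -5, -4, -3, -2, 0, 1, 2, 3, 4, 5, 6, 7, 8, 9, 11, 12, 13, 14, 15, 16, 18}
|A + A| = 23

|A + A| = 23


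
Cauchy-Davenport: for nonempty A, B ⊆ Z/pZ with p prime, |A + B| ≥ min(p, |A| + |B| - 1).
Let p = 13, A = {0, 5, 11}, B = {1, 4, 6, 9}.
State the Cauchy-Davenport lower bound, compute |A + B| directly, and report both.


Cauchy-Davenport: |A + B| ≥ min(p, |A| + |B| - 1) for A, B nonempty in Z/pZ.
|A| = 3, |B| = 4, p = 13.
CD lower bound = min(13, 3 + 4 - 1) = min(13, 6) = 6.
Compute A + B mod 13 directly:
a = 0: 0+1=1, 0+4=4, 0+6=6, 0+9=9
a = 5: 5+1=6, 5+4=9, 5+6=11, 5+9=1
a = 11: 11+1=12, 11+4=2, 11+6=4, 11+9=7
A + B = {1, 2, 4, 6, 7, 9, 11, 12}, so |A + B| = 8.
Verify: 8 ≥ 6? Yes ✓.

CD lower bound = 6, actual |A + B| = 8.


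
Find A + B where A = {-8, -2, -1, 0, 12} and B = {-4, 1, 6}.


A + B = {a + b : a ∈ A, b ∈ B}.
Enumerate all |A|·|B| = 5·3 = 15 pairs (a, b) and collect distinct sums.
a = -8: -8+-4=-12, -8+1=-7, -8+6=-2
a = -2: -2+-4=-6, -2+1=-1, -2+6=4
a = -1: -1+-4=-5, -1+1=0, -1+6=5
a = 0: 0+-4=-4, 0+1=1, 0+6=6
a = 12: 12+-4=8, 12+1=13, 12+6=18
Collecting distinct sums: A + B = {-12, -7, -6, -5, -4, -2, -1, 0, 1, 4, 5, 6, 8, 13, 18}
|A + B| = 15

A + B = {-12, -7, -6, -5, -4, -2, -1, 0, 1, 4, 5, 6, 8, 13, 18}


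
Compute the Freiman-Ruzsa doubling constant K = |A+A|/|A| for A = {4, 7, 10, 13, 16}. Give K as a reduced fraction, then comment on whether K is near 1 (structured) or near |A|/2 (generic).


|A| = 5.
Compute A + A by enumerating all 25 pairs.
A + A = {8, 11, 14, 17, 20, 23, 26, 29, 32}, so |A + A| = 9.
K = |A + A| / |A| = 9/5 (already in lowest terms) ≈ 1.8000.
Reference: AP of size 5 gives K = 9/5 ≈ 1.8000; a fully generic set of size 5 gives K ≈ 3.0000.

|A| = 5, |A + A| = 9, K = 9/5.


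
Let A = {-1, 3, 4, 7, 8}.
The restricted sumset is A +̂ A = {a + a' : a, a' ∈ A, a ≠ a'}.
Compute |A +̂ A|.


Restricted sumset: A +̂ A = {a + a' : a ∈ A, a' ∈ A, a ≠ a'}.
Equivalently, take A + A and drop any sum 2a that is achievable ONLY as a + a for a ∈ A (i.e. sums representable only with equal summands).
Enumerate pairs (a, a') with a < a' (symmetric, so each unordered pair gives one sum; this covers all a ≠ a'):
  -1 + 3 = 2
  -1 + 4 = 3
  -1 + 7 = 6
  -1 + 8 = 7
  3 + 4 = 7
  3 + 7 = 10
  3 + 8 = 11
  4 + 7 = 11
  4 + 8 = 12
  7 + 8 = 15
Collected distinct sums: {2, 3, 6, 7, 10, 11, 12, 15}
|A +̂ A| = 8
(Reference bound: |A +̂ A| ≥ 2|A| - 3 for |A| ≥ 2, with |A| = 5 giving ≥ 7.)

|A +̂ A| = 8


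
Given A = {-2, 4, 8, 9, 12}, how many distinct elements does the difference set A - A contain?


A - A = {a - a' : a, a' ∈ A}; |A| = 5.
Bounds: 2|A|-1 ≤ |A - A| ≤ |A|² - |A| + 1, i.e. 9 ≤ |A - A| ≤ 21.
Note: 0 ∈ A - A always (from a - a). The set is symmetric: if d ∈ A - A then -d ∈ A - A.
Enumerate nonzero differences d = a - a' with a > a' (then include -d):
Positive differences: {1, 3, 4, 5, 6, 8, 10, 11, 14}
Full difference set: {0} ∪ (positive diffs) ∪ (negative diffs).
|A - A| = 1 + 2·9 = 19 (matches direct enumeration: 19).

|A - A| = 19


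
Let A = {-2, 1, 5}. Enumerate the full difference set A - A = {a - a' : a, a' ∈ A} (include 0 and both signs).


A - A = {a - a' : a, a' ∈ A}.
Compute a - a' for each ordered pair (a, a'):
a = -2: -2--2=0, -2-1=-3, -2-5=-7
a = 1: 1--2=3, 1-1=0, 1-5=-4
a = 5: 5--2=7, 5-1=4, 5-5=0
Collecting distinct values (and noting 0 appears from a-a):
A - A = {-7, -4, -3, 0, 3, 4, 7}
|A - A| = 7

A - A = {-7, -4, -3, 0, 3, 4, 7}


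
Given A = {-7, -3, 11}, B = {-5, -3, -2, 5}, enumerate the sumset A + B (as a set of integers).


A + B = {a + b : a ∈ A, b ∈ B}.
Enumerate all |A|·|B| = 3·4 = 12 pairs (a, b) and collect distinct sums.
a = -7: -7+-5=-12, -7+-3=-10, -7+-2=-9, -7+5=-2
a = -3: -3+-5=-8, -3+-3=-6, -3+-2=-5, -3+5=2
a = 11: 11+-5=6, 11+-3=8, 11+-2=9, 11+5=16
Collecting distinct sums: A + B = {-12, -10, -9, -8, -6, -5, -2, 2, 6, 8, 9, 16}
|A + B| = 12

A + B = {-12, -10, -9, -8, -6, -5, -2, 2, 6, 8, 9, 16}


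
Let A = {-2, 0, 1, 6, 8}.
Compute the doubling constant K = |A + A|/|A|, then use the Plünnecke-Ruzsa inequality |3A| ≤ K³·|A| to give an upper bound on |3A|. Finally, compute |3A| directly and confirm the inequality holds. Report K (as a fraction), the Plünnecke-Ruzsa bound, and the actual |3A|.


|A| = 5.
Step 1: Compute A + A by enumerating all 25 pairs.
A + A = {-4, -2, -1, 0, 1, 2, 4, 6, 7, 8, 9, 12, 14, 16}, so |A + A| = 14.
Step 2: Doubling constant K = |A + A|/|A| = 14/5 = 14/5 ≈ 2.8000.
Step 3: Plünnecke-Ruzsa gives |3A| ≤ K³·|A| = (2.8000)³ · 5 ≈ 109.7600.
Step 4: Compute 3A = A + A + A directly by enumerating all triples (a,b,c) ∈ A³; |3A| = 26.
Step 5: Check 26 ≤ 109.7600? Yes ✓.

K = 14/5, Plünnecke-Ruzsa bound K³|A| ≈ 109.7600, |3A| = 26, inequality holds.


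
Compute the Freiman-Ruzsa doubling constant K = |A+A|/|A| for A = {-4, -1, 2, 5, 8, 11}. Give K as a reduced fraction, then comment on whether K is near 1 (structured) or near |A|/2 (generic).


|A| = 6.
Compute A + A by enumerating all 36 pairs.
A + A = {-8, -5, -2, 1, 4, 7, 10, 13, 16, 19, 22}, so |A + A| = 11.
K = |A + A| / |A| = 11/6 (already in lowest terms) ≈ 1.8333.
Reference: AP of size 6 gives K = 11/6 ≈ 1.8333; a fully generic set of size 6 gives K ≈ 3.5000.

|A| = 6, |A + A| = 11, K = 11/6.


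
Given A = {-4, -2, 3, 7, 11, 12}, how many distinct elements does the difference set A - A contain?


A - A = {a - a' : a, a' ∈ A}; |A| = 6.
Bounds: 2|A|-1 ≤ |A - A| ≤ |A|² - |A| + 1, i.e. 11 ≤ |A - A| ≤ 31.
Note: 0 ∈ A - A always (from a - a). The set is symmetric: if d ∈ A - A then -d ∈ A - A.
Enumerate nonzero differences d = a - a' with a > a' (then include -d):
Positive differences: {1, 2, 4, 5, 7, 8, 9, 11, 13, 14, 15, 16}
Full difference set: {0} ∪ (positive diffs) ∪ (negative diffs).
|A - A| = 1 + 2·12 = 25 (matches direct enumeration: 25).

|A - A| = 25


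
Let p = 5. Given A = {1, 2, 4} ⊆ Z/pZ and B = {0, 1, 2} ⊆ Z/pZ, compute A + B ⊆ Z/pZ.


Work in Z/5Z: reduce every sum a + b modulo 5.
Enumerate all 9 pairs:
a = 1: 1+0=1, 1+1=2, 1+2=3
a = 2: 2+0=2, 2+1=3, 2+2=4
a = 4: 4+0=4, 4+1=0, 4+2=1
Distinct residues collected: {0, 1, 2, 3, 4}
|A + B| = 5 (out of 5 total residues).

A + B = {0, 1, 2, 3, 4}


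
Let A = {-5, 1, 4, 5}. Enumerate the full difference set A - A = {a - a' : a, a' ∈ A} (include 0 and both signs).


A - A = {a - a' : a, a' ∈ A}.
Compute a - a' for each ordered pair (a, a'):
a = -5: -5--5=0, -5-1=-6, -5-4=-9, -5-5=-10
a = 1: 1--5=6, 1-1=0, 1-4=-3, 1-5=-4
a = 4: 4--5=9, 4-1=3, 4-4=0, 4-5=-1
a = 5: 5--5=10, 5-1=4, 5-4=1, 5-5=0
Collecting distinct values (and noting 0 appears from a-a):
A - A = {-10, -9, -6, -4, -3, -1, 0, 1, 3, 4, 6, 9, 10}
|A - A| = 13

A - A = {-10, -9, -6, -4, -3, -1, 0, 1, 3, 4, 6, 9, 10}


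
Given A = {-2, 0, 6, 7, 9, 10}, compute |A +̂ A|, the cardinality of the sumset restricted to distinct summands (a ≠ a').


Restricted sumset: A +̂ A = {a + a' : a ∈ A, a' ∈ A, a ≠ a'}.
Equivalently, take A + A and drop any sum 2a that is achievable ONLY as a + a for a ∈ A (i.e. sums representable only with equal summands).
Enumerate pairs (a, a') with a < a' (symmetric, so each unordered pair gives one sum; this covers all a ≠ a'):
  -2 + 0 = -2
  -2 + 6 = 4
  -2 + 7 = 5
  -2 + 9 = 7
  -2 + 10 = 8
  0 + 6 = 6
  0 + 7 = 7
  0 + 9 = 9
  0 + 10 = 10
  6 + 7 = 13
  6 + 9 = 15
  6 + 10 = 16
  7 + 9 = 16
  7 + 10 = 17
  9 + 10 = 19
Collected distinct sums: {-2, 4, 5, 6, 7, 8, 9, 10, 13, 15, 16, 17, 19}
|A +̂ A| = 13
(Reference bound: |A +̂ A| ≥ 2|A| - 3 for |A| ≥ 2, with |A| = 6 giving ≥ 9.)

|A +̂ A| = 13


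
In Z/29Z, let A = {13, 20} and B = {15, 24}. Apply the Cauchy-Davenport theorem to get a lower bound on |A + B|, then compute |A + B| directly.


Cauchy-Davenport: |A + B| ≥ min(p, |A| + |B| - 1) for A, B nonempty in Z/pZ.
|A| = 2, |B| = 2, p = 29.
CD lower bound = min(29, 2 + 2 - 1) = min(29, 3) = 3.
Compute A + B mod 29 directly:
a = 13: 13+15=28, 13+24=8
a = 20: 20+15=6, 20+24=15
A + B = {6, 8, 15, 28}, so |A + B| = 4.
Verify: 4 ≥ 3? Yes ✓.

CD lower bound = 3, actual |A + B| = 4.


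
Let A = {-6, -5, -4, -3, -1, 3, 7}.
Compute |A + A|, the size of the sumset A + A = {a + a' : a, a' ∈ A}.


A + A = {a + a' : a, a' ∈ A}; |A| = 7.
General bounds: 2|A| - 1 ≤ |A + A| ≤ |A|(|A|+1)/2, i.e. 13 ≤ |A + A| ≤ 28.
Lower bound 2|A|-1 is attained iff A is an arithmetic progression.
Enumerate sums a + a' for a ≤ a' (symmetric, so this suffices):
a = -6: -6+-6=-12, -6+-5=-11, -6+-4=-10, -6+-3=-9, -6+-1=-7, -6+3=-3, -6+7=1
a = -5: -5+-5=-10, -5+-4=-9, -5+-3=-8, -5+-1=-6, -5+3=-2, -5+7=2
a = -4: -4+-4=-8, -4+-3=-7, -4+-1=-5, -4+3=-1, -4+7=3
a = -3: -3+-3=-6, -3+-1=-4, -3+3=0, -3+7=4
a = -1: -1+-1=-2, -1+3=2, -1+7=6
a = 3: 3+3=6, 3+7=10
a = 7: 7+7=14
Distinct sums: {-12, -11, -10, -9, -8, -7, -6, -5, -4, -3, -2, -1, 0, 1, 2, 3, 4, 6, 10, 14}
|A + A| = 20

|A + A| = 20


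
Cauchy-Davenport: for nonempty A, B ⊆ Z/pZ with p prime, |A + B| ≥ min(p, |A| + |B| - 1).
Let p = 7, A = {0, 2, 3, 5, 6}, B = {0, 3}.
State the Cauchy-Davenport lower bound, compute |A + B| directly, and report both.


Cauchy-Davenport: |A + B| ≥ min(p, |A| + |B| - 1) for A, B nonempty in Z/pZ.
|A| = 5, |B| = 2, p = 7.
CD lower bound = min(7, 5 + 2 - 1) = min(7, 6) = 6.
Compute A + B mod 7 directly:
a = 0: 0+0=0, 0+3=3
a = 2: 2+0=2, 2+3=5
a = 3: 3+0=3, 3+3=6
a = 5: 5+0=5, 5+3=1
a = 6: 6+0=6, 6+3=2
A + B = {0, 1, 2, 3, 5, 6}, so |A + B| = 6.
Verify: 6 ≥ 6? Yes ✓.

CD lower bound = 6, actual |A + B| = 6.


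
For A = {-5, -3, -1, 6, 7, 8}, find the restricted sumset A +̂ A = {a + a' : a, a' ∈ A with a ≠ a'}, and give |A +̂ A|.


Restricted sumset: A +̂ A = {a + a' : a ∈ A, a' ∈ A, a ≠ a'}.
Equivalently, take A + A and drop any sum 2a that is achievable ONLY as a + a for a ∈ A (i.e. sums representable only with equal summands).
Enumerate pairs (a, a') with a < a' (symmetric, so each unordered pair gives one sum; this covers all a ≠ a'):
  -5 + -3 = -8
  -5 + -1 = -6
  -5 + 6 = 1
  -5 + 7 = 2
  -5 + 8 = 3
  -3 + -1 = -4
  -3 + 6 = 3
  -3 + 7 = 4
  -3 + 8 = 5
  -1 + 6 = 5
  -1 + 7 = 6
  -1 + 8 = 7
  6 + 7 = 13
  6 + 8 = 14
  7 + 8 = 15
Collected distinct sums: {-8, -6, -4, 1, 2, 3, 4, 5, 6, 7, 13, 14, 15}
|A +̂ A| = 13
(Reference bound: |A +̂ A| ≥ 2|A| - 3 for |A| ≥ 2, with |A| = 6 giving ≥ 9.)

|A +̂ A| = 13


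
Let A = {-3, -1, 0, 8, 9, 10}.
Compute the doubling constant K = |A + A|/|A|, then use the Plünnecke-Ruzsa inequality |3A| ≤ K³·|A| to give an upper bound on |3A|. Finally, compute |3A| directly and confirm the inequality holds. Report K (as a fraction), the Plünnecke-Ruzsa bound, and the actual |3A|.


|A| = 6.
Step 1: Compute A + A by enumerating all 36 pairs.
A + A = {-6, -4, -3, -2, -1, 0, 5, 6, 7, 8, 9, 10, 16, 17, 18, 19, 20}, so |A + A| = 17.
Step 2: Doubling constant K = |A + A|/|A| = 17/6 = 17/6 ≈ 2.8333.
Step 3: Plünnecke-Ruzsa gives |3A| ≤ K³·|A| = (2.8333)³ · 6 ≈ 136.4722.
Step 4: Compute 3A = A + A + A directly by enumerating all triples (a,b,c) ∈ A³; |3A| = 33.
Step 5: Check 33 ≤ 136.4722? Yes ✓.

K = 17/6, Plünnecke-Ruzsa bound K³|A| ≈ 136.4722, |3A| = 33, inequality holds.


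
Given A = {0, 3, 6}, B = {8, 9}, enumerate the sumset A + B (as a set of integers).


A + B = {a + b : a ∈ A, b ∈ B}.
Enumerate all |A|·|B| = 3·2 = 6 pairs (a, b) and collect distinct sums.
a = 0: 0+8=8, 0+9=9
a = 3: 3+8=11, 3+9=12
a = 6: 6+8=14, 6+9=15
Collecting distinct sums: A + B = {8, 9, 11, 12, 14, 15}
|A + B| = 6

A + B = {8, 9, 11, 12, 14, 15}


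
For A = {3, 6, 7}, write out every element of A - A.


A - A = {a - a' : a, a' ∈ A}.
Compute a - a' for each ordered pair (a, a'):
a = 3: 3-3=0, 3-6=-3, 3-7=-4
a = 6: 6-3=3, 6-6=0, 6-7=-1
a = 7: 7-3=4, 7-6=1, 7-7=0
Collecting distinct values (and noting 0 appears from a-a):
A - A = {-4, -3, -1, 0, 1, 3, 4}
|A - A| = 7

A - A = {-4, -3, -1, 0, 1, 3, 4}


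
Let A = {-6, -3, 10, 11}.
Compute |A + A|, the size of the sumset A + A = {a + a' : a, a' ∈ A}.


A + A = {a + a' : a, a' ∈ A}; |A| = 4.
General bounds: 2|A| - 1 ≤ |A + A| ≤ |A|(|A|+1)/2, i.e. 7 ≤ |A + A| ≤ 10.
Lower bound 2|A|-1 is attained iff A is an arithmetic progression.
Enumerate sums a + a' for a ≤ a' (symmetric, so this suffices):
a = -6: -6+-6=-12, -6+-3=-9, -6+10=4, -6+11=5
a = -3: -3+-3=-6, -3+10=7, -3+11=8
a = 10: 10+10=20, 10+11=21
a = 11: 11+11=22
Distinct sums: {-12, -9, -6, 4, 5, 7, 8, 20, 21, 22}
|A + A| = 10

|A + A| = 10


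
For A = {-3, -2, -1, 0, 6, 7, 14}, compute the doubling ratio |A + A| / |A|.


|A| = 7.
Compute A + A by enumerating all 49 pairs.
A + A = {-6, -5, -4, -3, -2, -1, 0, 3, 4, 5, 6, 7, 11, 12, 13, 14, 20, 21, 28}, so |A + A| = 19.
K = |A + A| / |A| = 19/7 (already in lowest terms) ≈ 2.7143.
Reference: AP of size 7 gives K = 13/7 ≈ 1.8571; a fully generic set of size 7 gives K ≈ 4.0000.

|A| = 7, |A + A| = 19, K = 19/7.


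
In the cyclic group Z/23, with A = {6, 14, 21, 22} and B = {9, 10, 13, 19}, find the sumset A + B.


Work in Z/23Z: reduce every sum a + b modulo 23.
Enumerate all 16 pairs:
a = 6: 6+9=15, 6+10=16, 6+13=19, 6+19=2
a = 14: 14+9=0, 14+10=1, 14+13=4, 14+19=10
a = 21: 21+9=7, 21+10=8, 21+13=11, 21+19=17
a = 22: 22+9=8, 22+10=9, 22+13=12, 22+19=18
Distinct residues collected: {0, 1, 2, 4, 7, 8, 9, 10, 11, 12, 15, 16, 17, 18, 19}
|A + B| = 15 (out of 23 total residues).

A + B = {0, 1, 2, 4, 7, 8, 9, 10, 11, 12, 15, 16, 17, 18, 19}


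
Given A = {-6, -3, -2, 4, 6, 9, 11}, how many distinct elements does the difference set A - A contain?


A - A = {a - a' : a, a' ∈ A}; |A| = 7.
Bounds: 2|A|-1 ≤ |A - A| ≤ |A|² - |A| + 1, i.e. 13 ≤ |A - A| ≤ 43.
Note: 0 ∈ A - A always (from a - a). The set is symmetric: if d ∈ A - A then -d ∈ A - A.
Enumerate nonzero differences d = a - a' with a > a' (then include -d):
Positive differences: {1, 2, 3, 4, 5, 6, 7, 8, 9, 10, 11, 12, 13, 14, 15, 17}
Full difference set: {0} ∪ (positive diffs) ∪ (negative diffs).
|A - A| = 1 + 2·16 = 33 (matches direct enumeration: 33).

|A - A| = 33


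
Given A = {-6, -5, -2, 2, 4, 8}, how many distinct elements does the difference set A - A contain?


A - A = {a - a' : a, a' ∈ A}; |A| = 6.
Bounds: 2|A|-1 ≤ |A - A| ≤ |A|² - |A| + 1, i.e. 11 ≤ |A - A| ≤ 31.
Note: 0 ∈ A - A always (from a - a). The set is symmetric: if d ∈ A - A then -d ∈ A - A.
Enumerate nonzero differences d = a - a' with a > a' (then include -d):
Positive differences: {1, 2, 3, 4, 6, 7, 8, 9, 10, 13, 14}
Full difference set: {0} ∪ (positive diffs) ∪ (negative diffs).
|A - A| = 1 + 2·11 = 23 (matches direct enumeration: 23).

|A - A| = 23


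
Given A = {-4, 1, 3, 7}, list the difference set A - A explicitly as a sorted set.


A - A = {a - a' : a, a' ∈ A}.
Compute a - a' for each ordered pair (a, a'):
a = -4: -4--4=0, -4-1=-5, -4-3=-7, -4-7=-11
a = 1: 1--4=5, 1-1=0, 1-3=-2, 1-7=-6
a = 3: 3--4=7, 3-1=2, 3-3=0, 3-7=-4
a = 7: 7--4=11, 7-1=6, 7-3=4, 7-7=0
Collecting distinct values (and noting 0 appears from a-a):
A - A = {-11, -7, -6, -5, -4, -2, 0, 2, 4, 5, 6, 7, 11}
|A - A| = 13

A - A = {-11, -7, -6, -5, -4, -2, 0, 2, 4, 5, 6, 7, 11}


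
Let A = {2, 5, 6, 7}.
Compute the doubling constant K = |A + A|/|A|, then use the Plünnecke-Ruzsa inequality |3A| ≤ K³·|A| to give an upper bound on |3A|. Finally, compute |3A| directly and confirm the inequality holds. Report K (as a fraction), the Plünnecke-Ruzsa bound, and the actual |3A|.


|A| = 4.
Step 1: Compute A + A by enumerating all 16 pairs.
A + A = {4, 7, 8, 9, 10, 11, 12, 13, 14}, so |A + A| = 9.
Step 2: Doubling constant K = |A + A|/|A| = 9/4 = 9/4 ≈ 2.2500.
Step 3: Plünnecke-Ruzsa gives |3A| ≤ K³·|A| = (2.2500)³ · 4 ≈ 45.5625.
Step 4: Compute 3A = A + A + A directly by enumerating all triples (a,b,c) ∈ A³; |3A| = 14.
Step 5: Check 14 ≤ 45.5625? Yes ✓.

K = 9/4, Plünnecke-Ruzsa bound K³|A| ≈ 45.5625, |3A| = 14, inequality holds.


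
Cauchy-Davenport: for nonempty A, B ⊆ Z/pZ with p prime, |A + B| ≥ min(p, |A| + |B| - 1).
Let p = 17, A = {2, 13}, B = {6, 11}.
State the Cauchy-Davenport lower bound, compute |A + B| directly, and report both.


Cauchy-Davenport: |A + B| ≥ min(p, |A| + |B| - 1) for A, B nonempty in Z/pZ.
|A| = 2, |B| = 2, p = 17.
CD lower bound = min(17, 2 + 2 - 1) = min(17, 3) = 3.
Compute A + B mod 17 directly:
a = 2: 2+6=8, 2+11=13
a = 13: 13+6=2, 13+11=7
A + B = {2, 7, 8, 13}, so |A + B| = 4.
Verify: 4 ≥ 3? Yes ✓.

CD lower bound = 3, actual |A + B| = 4.


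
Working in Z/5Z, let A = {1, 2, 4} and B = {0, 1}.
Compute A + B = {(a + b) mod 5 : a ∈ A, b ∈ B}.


Work in Z/5Z: reduce every sum a + b modulo 5.
Enumerate all 6 pairs:
a = 1: 1+0=1, 1+1=2
a = 2: 2+0=2, 2+1=3
a = 4: 4+0=4, 4+1=0
Distinct residues collected: {0, 1, 2, 3, 4}
|A + B| = 5 (out of 5 total residues).

A + B = {0, 1, 2, 3, 4}


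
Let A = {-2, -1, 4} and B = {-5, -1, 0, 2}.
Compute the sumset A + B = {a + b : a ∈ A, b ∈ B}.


A + B = {a + b : a ∈ A, b ∈ B}.
Enumerate all |A|·|B| = 3·4 = 12 pairs (a, b) and collect distinct sums.
a = -2: -2+-5=-7, -2+-1=-3, -2+0=-2, -2+2=0
a = -1: -1+-5=-6, -1+-1=-2, -1+0=-1, -1+2=1
a = 4: 4+-5=-1, 4+-1=3, 4+0=4, 4+2=6
Collecting distinct sums: A + B = {-7, -6, -3, -2, -1, 0, 1, 3, 4, 6}
|A + B| = 10

A + B = {-7, -6, -3, -2, -1, 0, 1, 3, 4, 6}


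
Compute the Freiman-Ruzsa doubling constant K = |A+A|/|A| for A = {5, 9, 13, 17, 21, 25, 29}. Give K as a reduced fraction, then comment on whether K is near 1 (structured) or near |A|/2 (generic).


|A| = 7.
Compute A + A by enumerating all 49 pairs.
A + A = {10, 14, 18, 22, 26, 30, 34, 38, 42, 46, 50, 54, 58}, so |A + A| = 13.
K = |A + A| / |A| = 13/7 (already in lowest terms) ≈ 1.8571.
Reference: AP of size 7 gives K = 13/7 ≈ 1.8571; a fully generic set of size 7 gives K ≈ 4.0000.

|A| = 7, |A + A| = 13, K = 13/7.


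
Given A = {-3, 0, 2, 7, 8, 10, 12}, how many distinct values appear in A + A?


A + A = {a + a' : a, a' ∈ A}; |A| = 7.
General bounds: 2|A| - 1 ≤ |A + A| ≤ |A|(|A|+1)/2, i.e. 13 ≤ |A + A| ≤ 28.
Lower bound 2|A|-1 is attained iff A is an arithmetic progression.
Enumerate sums a + a' for a ≤ a' (symmetric, so this suffices):
a = -3: -3+-3=-6, -3+0=-3, -3+2=-1, -3+7=4, -3+8=5, -3+10=7, -3+12=9
a = 0: 0+0=0, 0+2=2, 0+7=7, 0+8=8, 0+10=10, 0+12=12
a = 2: 2+2=4, 2+7=9, 2+8=10, 2+10=12, 2+12=14
a = 7: 7+7=14, 7+8=15, 7+10=17, 7+12=19
a = 8: 8+8=16, 8+10=18, 8+12=20
a = 10: 10+10=20, 10+12=22
a = 12: 12+12=24
Distinct sums: {-6, -3, -1, 0, 2, 4, 5, 7, 8, 9, 10, 12, 14, 15, 16, 17, 18, 19, 20, 22, 24}
|A + A| = 21

|A + A| = 21


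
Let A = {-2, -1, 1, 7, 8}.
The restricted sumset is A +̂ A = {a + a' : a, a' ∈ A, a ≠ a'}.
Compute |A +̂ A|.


Restricted sumset: A +̂ A = {a + a' : a ∈ A, a' ∈ A, a ≠ a'}.
Equivalently, take A + A and drop any sum 2a that is achievable ONLY as a + a for a ∈ A (i.e. sums representable only with equal summands).
Enumerate pairs (a, a') with a < a' (symmetric, so each unordered pair gives one sum; this covers all a ≠ a'):
  -2 + -1 = -3
  -2 + 1 = -1
  -2 + 7 = 5
  -2 + 8 = 6
  -1 + 1 = 0
  -1 + 7 = 6
  -1 + 8 = 7
  1 + 7 = 8
  1 + 8 = 9
  7 + 8 = 15
Collected distinct sums: {-3, -1, 0, 5, 6, 7, 8, 9, 15}
|A +̂ A| = 9
(Reference bound: |A +̂ A| ≥ 2|A| - 3 for |A| ≥ 2, with |A| = 5 giving ≥ 7.)

|A +̂ A| = 9


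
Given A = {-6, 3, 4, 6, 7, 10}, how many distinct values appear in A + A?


A + A = {a + a' : a, a' ∈ A}; |A| = 6.
General bounds: 2|A| - 1 ≤ |A + A| ≤ |A|(|A|+1)/2, i.e. 11 ≤ |A + A| ≤ 21.
Lower bound 2|A|-1 is attained iff A is an arithmetic progression.
Enumerate sums a + a' for a ≤ a' (symmetric, so this suffices):
a = -6: -6+-6=-12, -6+3=-3, -6+4=-2, -6+6=0, -6+7=1, -6+10=4
a = 3: 3+3=6, 3+4=7, 3+6=9, 3+7=10, 3+10=13
a = 4: 4+4=8, 4+6=10, 4+7=11, 4+10=14
a = 6: 6+6=12, 6+7=13, 6+10=16
a = 7: 7+7=14, 7+10=17
a = 10: 10+10=20
Distinct sums: {-12, -3, -2, 0, 1, 4, 6, 7, 8, 9, 10, 11, 12, 13, 14, 16, 17, 20}
|A + A| = 18

|A + A| = 18


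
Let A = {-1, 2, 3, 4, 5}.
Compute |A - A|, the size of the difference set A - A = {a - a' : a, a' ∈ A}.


A - A = {a - a' : a, a' ∈ A}; |A| = 5.
Bounds: 2|A|-1 ≤ |A - A| ≤ |A|² - |A| + 1, i.e. 9 ≤ |A - A| ≤ 21.
Note: 0 ∈ A - A always (from a - a). The set is symmetric: if d ∈ A - A then -d ∈ A - A.
Enumerate nonzero differences d = a - a' with a > a' (then include -d):
Positive differences: {1, 2, 3, 4, 5, 6}
Full difference set: {0} ∪ (positive diffs) ∪ (negative diffs).
|A - A| = 1 + 2·6 = 13 (matches direct enumeration: 13).

|A - A| = 13


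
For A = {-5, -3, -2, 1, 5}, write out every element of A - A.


A - A = {a - a' : a, a' ∈ A}.
Compute a - a' for each ordered pair (a, a'):
a = -5: -5--5=0, -5--3=-2, -5--2=-3, -5-1=-6, -5-5=-10
a = -3: -3--5=2, -3--3=0, -3--2=-1, -3-1=-4, -3-5=-8
a = -2: -2--5=3, -2--3=1, -2--2=0, -2-1=-3, -2-5=-7
a = 1: 1--5=6, 1--3=4, 1--2=3, 1-1=0, 1-5=-4
a = 5: 5--5=10, 5--3=8, 5--2=7, 5-1=4, 5-5=0
Collecting distinct values (and noting 0 appears from a-a):
A - A = {-10, -8, -7, -6, -4, -3, -2, -1, 0, 1, 2, 3, 4, 6, 7, 8, 10}
|A - A| = 17

A - A = {-10, -8, -7, -6, -4, -3, -2, -1, 0, 1, 2, 3, 4, 6, 7, 8, 10}


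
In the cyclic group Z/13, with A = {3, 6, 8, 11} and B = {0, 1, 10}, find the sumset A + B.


Work in Z/13Z: reduce every sum a + b modulo 13.
Enumerate all 12 pairs:
a = 3: 3+0=3, 3+1=4, 3+10=0
a = 6: 6+0=6, 6+1=7, 6+10=3
a = 8: 8+0=8, 8+1=9, 8+10=5
a = 11: 11+0=11, 11+1=12, 11+10=8
Distinct residues collected: {0, 3, 4, 5, 6, 7, 8, 9, 11, 12}
|A + B| = 10 (out of 13 total residues).

A + B = {0, 3, 4, 5, 6, 7, 8, 9, 11, 12}


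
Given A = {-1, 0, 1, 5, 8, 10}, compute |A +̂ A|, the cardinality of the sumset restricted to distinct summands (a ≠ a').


Restricted sumset: A +̂ A = {a + a' : a ∈ A, a' ∈ A, a ≠ a'}.
Equivalently, take A + A and drop any sum 2a that is achievable ONLY as a + a for a ∈ A (i.e. sums representable only with equal summands).
Enumerate pairs (a, a') with a < a' (symmetric, so each unordered pair gives one sum; this covers all a ≠ a'):
  -1 + 0 = -1
  -1 + 1 = 0
  -1 + 5 = 4
  -1 + 8 = 7
  -1 + 10 = 9
  0 + 1 = 1
  0 + 5 = 5
  0 + 8 = 8
  0 + 10 = 10
  1 + 5 = 6
  1 + 8 = 9
  1 + 10 = 11
  5 + 8 = 13
  5 + 10 = 15
  8 + 10 = 18
Collected distinct sums: {-1, 0, 1, 4, 5, 6, 7, 8, 9, 10, 11, 13, 15, 18}
|A +̂ A| = 14
(Reference bound: |A +̂ A| ≥ 2|A| - 3 for |A| ≥ 2, with |A| = 6 giving ≥ 9.)

|A +̂ A| = 14


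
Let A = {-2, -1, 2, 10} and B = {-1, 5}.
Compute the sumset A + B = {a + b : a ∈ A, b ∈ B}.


A + B = {a + b : a ∈ A, b ∈ B}.
Enumerate all |A|·|B| = 4·2 = 8 pairs (a, b) and collect distinct sums.
a = -2: -2+-1=-3, -2+5=3
a = -1: -1+-1=-2, -1+5=4
a = 2: 2+-1=1, 2+5=7
a = 10: 10+-1=9, 10+5=15
Collecting distinct sums: A + B = {-3, -2, 1, 3, 4, 7, 9, 15}
|A + B| = 8

A + B = {-3, -2, 1, 3, 4, 7, 9, 15}


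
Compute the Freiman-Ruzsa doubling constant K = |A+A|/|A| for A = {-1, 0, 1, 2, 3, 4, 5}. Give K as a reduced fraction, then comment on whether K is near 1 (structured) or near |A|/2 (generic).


|A| = 7.
Compute A + A by enumerating all 49 pairs.
A + A = {-2, -1, 0, 1, 2, 3, 4, 5, 6, 7, 8, 9, 10}, so |A + A| = 13.
K = |A + A| / |A| = 13/7 (already in lowest terms) ≈ 1.8571.
Reference: AP of size 7 gives K = 13/7 ≈ 1.8571; a fully generic set of size 7 gives K ≈ 4.0000.

|A| = 7, |A + A| = 13, K = 13/7.


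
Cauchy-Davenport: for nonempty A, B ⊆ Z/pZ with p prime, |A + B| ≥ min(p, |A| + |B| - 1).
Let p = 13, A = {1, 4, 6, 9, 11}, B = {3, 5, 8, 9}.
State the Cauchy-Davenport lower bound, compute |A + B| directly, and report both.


Cauchy-Davenport: |A + B| ≥ min(p, |A| + |B| - 1) for A, B nonempty in Z/pZ.
|A| = 5, |B| = 4, p = 13.
CD lower bound = min(13, 5 + 4 - 1) = min(13, 8) = 8.
Compute A + B mod 13 directly:
a = 1: 1+3=4, 1+5=6, 1+8=9, 1+9=10
a = 4: 4+3=7, 4+5=9, 4+8=12, 4+9=0
a = 6: 6+3=9, 6+5=11, 6+8=1, 6+9=2
a = 9: 9+3=12, 9+5=1, 9+8=4, 9+9=5
a = 11: 11+3=1, 11+5=3, 11+8=6, 11+9=7
A + B = {0, 1, 2, 3, 4, 5, 6, 7, 9, 10, 11, 12}, so |A + B| = 12.
Verify: 12 ≥ 8? Yes ✓.

CD lower bound = 8, actual |A + B| = 12.


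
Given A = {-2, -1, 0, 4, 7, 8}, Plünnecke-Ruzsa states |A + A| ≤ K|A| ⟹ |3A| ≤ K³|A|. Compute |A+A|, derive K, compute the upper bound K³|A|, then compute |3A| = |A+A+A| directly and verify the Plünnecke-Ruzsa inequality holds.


|A| = 6.
Step 1: Compute A + A by enumerating all 36 pairs.
A + A = {-4, -3, -2, -1, 0, 2, 3, 4, 5, 6, 7, 8, 11, 12, 14, 15, 16}, so |A + A| = 17.
Step 2: Doubling constant K = |A + A|/|A| = 17/6 = 17/6 ≈ 2.8333.
Step 3: Plünnecke-Ruzsa gives |3A| ≤ K³·|A| = (2.8333)³ · 6 ≈ 136.4722.
Step 4: Compute 3A = A + A + A directly by enumerating all triples (a,b,c) ∈ A³; |3A| = 30.
Step 5: Check 30 ≤ 136.4722? Yes ✓.

K = 17/6, Plünnecke-Ruzsa bound K³|A| ≈ 136.4722, |3A| = 30, inequality holds.


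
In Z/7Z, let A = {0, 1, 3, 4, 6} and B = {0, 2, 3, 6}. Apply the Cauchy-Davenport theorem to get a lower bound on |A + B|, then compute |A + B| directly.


Cauchy-Davenport: |A + B| ≥ min(p, |A| + |B| - 1) for A, B nonempty in Z/pZ.
|A| = 5, |B| = 4, p = 7.
CD lower bound = min(7, 5 + 4 - 1) = min(7, 8) = 7.
Compute A + B mod 7 directly:
a = 0: 0+0=0, 0+2=2, 0+3=3, 0+6=6
a = 1: 1+0=1, 1+2=3, 1+3=4, 1+6=0
a = 3: 3+0=3, 3+2=5, 3+3=6, 3+6=2
a = 4: 4+0=4, 4+2=6, 4+3=0, 4+6=3
a = 6: 6+0=6, 6+2=1, 6+3=2, 6+6=5
A + B = {0, 1, 2, 3, 4, 5, 6}, so |A + B| = 7.
Verify: 7 ≥ 7? Yes ✓.

CD lower bound = 7, actual |A + B| = 7.


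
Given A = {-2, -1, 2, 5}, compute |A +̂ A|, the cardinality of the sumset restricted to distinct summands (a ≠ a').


Restricted sumset: A +̂ A = {a + a' : a ∈ A, a' ∈ A, a ≠ a'}.
Equivalently, take A + A and drop any sum 2a that is achievable ONLY as a + a for a ∈ A (i.e. sums representable only with equal summands).
Enumerate pairs (a, a') with a < a' (symmetric, so each unordered pair gives one sum; this covers all a ≠ a'):
  -2 + -1 = -3
  -2 + 2 = 0
  -2 + 5 = 3
  -1 + 2 = 1
  -1 + 5 = 4
  2 + 5 = 7
Collected distinct sums: {-3, 0, 1, 3, 4, 7}
|A +̂ A| = 6
(Reference bound: |A +̂ A| ≥ 2|A| - 3 for |A| ≥ 2, with |A| = 4 giving ≥ 5.)

|A +̂ A| = 6


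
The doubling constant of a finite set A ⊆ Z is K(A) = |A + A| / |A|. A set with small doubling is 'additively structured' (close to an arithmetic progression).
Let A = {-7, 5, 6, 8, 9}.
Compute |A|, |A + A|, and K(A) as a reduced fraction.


|A| = 5.
Compute A + A by enumerating all 25 pairs.
A + A = {-14, -2, -1, 1, 2, 10, 11, 12, 13, 14, 15, 16, 17, 18}, so |A + A| = 14.
K = |A + A| / |A| = 14/5 (already in lowest terms) ≈ 2.8000.
Reference: AP of size 5 gives K = 9/5 ≈ 1.8000; a fully generic set of size 5 gives K ≈ 3.0000.

|A| = 5, |A + A| = 14, K = 14/5.


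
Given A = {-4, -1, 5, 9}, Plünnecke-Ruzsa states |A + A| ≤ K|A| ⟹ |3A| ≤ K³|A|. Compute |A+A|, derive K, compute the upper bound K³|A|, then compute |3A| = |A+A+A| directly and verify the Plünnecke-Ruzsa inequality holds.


|A| = 4.
Step 1: Compute A + A by enumerating all 16 pairs.
A + A = {-8, -5, -2, 1, 4, 5, 8, 10, 14, 18}, so |A + A| = 10.
Step 2: Doubling constant K = |A + A|/|A| = 10/4 = 10/4 ≈ 2.5000.
Step 3: Plünnecke-Ruzsa gives |3A| ≤ K³·|A| = (2.5000)³ · 4 ≈ 62.5000.
Step 4: Compute 3A = A + A + A directly by enumerating all triples (a,b,c) ∈ A³; |3A| = 19.
Step 5: Check 19 ≤ 62.5000? Yes ✓.

K = 10/4, Plünnecke-Ruzsa bound K³|A| ≈ 62.5000, |3A| = 19, inequality holds.


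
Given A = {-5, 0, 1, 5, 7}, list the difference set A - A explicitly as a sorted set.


A - A = {a - a' : a, a' ∈ A}.
Compute a - a' for each ordered pair (a, a'):
a = -5: -5--5=0, -5-0=-5, -5-1=-6, -5-5=-10, -5-7=-12
a = 0: 0--5=5, 0-0=0, 0-1=-1, 0-5=-5, 0-7=-7
a = 1: 1--5=6, 1-0=1, 1-1=0, 1-5=-4, 1-7=-6
a = 5: 5--5=10, 5-0=5, 5-1=4, 5-5=0, 5-7=-2
a = 7: 7--5=12, 7-0=7, 7-1=6, 7-5=2, 7-7=0
Collecting distinct values (and noting 0 appears from a-a):
A - A = {-12, -10, -7, -6, -5, -4, -2, -1, 0, 1, 2, 4, 5, 6, 7, 10, 12}
|A - A| = 17

A - A = {-12, -10, -7, -6, -5, -4, -2, -1, 0, 1, 2, 4, 5, 6, 7, 10, 12}


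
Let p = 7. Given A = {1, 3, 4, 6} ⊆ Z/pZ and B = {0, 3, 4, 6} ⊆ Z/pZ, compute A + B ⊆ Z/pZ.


Work in Z/7Z: reduce every sum a + b modulo 7.
Enumerate all 16 pairs:
a = 1: 1+0=1, 1+3=4, 1+4=5, 1+6=0
a = 3: 3+0=3, 3+3=6, 3+4=0, 3+6=2
a = 4: 4+0=4, 4+3=0, 4+4=1, 4+6=3
a = 6: 6+0=6, 6+3=2, 6+4=3, 6+6=5
Distinct residues collected: {0, 1, 2, 3, 4, 5, 6}
|A + B| = 7 (out of 7 total residues).

A + B = {0, 1, 2, 3, 4, 5, 6}


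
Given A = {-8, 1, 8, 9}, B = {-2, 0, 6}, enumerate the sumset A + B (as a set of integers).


A + B = {a + b : a ∈ A, b ∈ B}.
Enumerate all |A|·|B| = 4·3 = 12 pairs (a, b) and collect distinct sums.
a = -8: -8+-2=-10, -8+0=-8, -8+6=-2
a = 1: 1+-2=-1, 1+0=1, 1+6=7
a = 8: 8+-2=6, 8+0=8, 8+6=14
a = 9: 9+-2=7, 9+0=9, 9+6=15
Collecting distinct sums: A + B = {-10, -8, -2, -1, 1, 6, 7, 8, 9, 14, 15}
|A + B| = 11

A + B = {-10, -8, -2, -1, 1, 6, 7, 8, 9, 14, 15}


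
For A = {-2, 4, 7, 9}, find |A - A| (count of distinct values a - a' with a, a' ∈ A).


A - A = {a - a' : a, a' ∈ A}; |A| = 4.
Bounds: 2|A|-1 ≤ |A - A| ≤ |A|² - |A| + 1, i.e. 7 ≤ |A - A| ≤ 13.
Note: 0 ∈ A - A always (from a - a). The set is symmetric: if d ∈ A - A then -d ∈ A - A.
Enumerate nonzero differences d = a - a' with a > a' (then include -d):
Positive differences: {2, 3, 5, 6, 9, 11}
Full difference set: {0} ∪ (positive diffs) ∪ (negative diffs).
|A - A| = 1 + 2·6 = 13 (matches direct enumeration: 13).

|A - A| = 13


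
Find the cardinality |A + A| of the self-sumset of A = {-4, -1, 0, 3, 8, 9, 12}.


A + A = {a + a' : a, a' ∈ A}; |A| = 7.
General bounds: 2|A| - 1 ≤ |A + A| ≤ |A|(|A|+1)/2, i.e. 13 ≤ |A + A| ≤ 28.
Lower bound 2|A|-1 is attained iff A is an arithmetic progression.
Enumerate sums a + a' for a ≤ a' (symmetric, so this suffices):
a = -4: -4+-4=-8, -4+-1=-5, -4+0=-4, -4+3=-1, -4+8=4, -4+9=5, -4+12=8
a = -1: -1+-1=-2, -1+0=-1, -1+3=2, -1+8=7, -1+9=8, -1+12=11
a = 0: 0+0=0, 0+3=3, 0+8=8, 0+9=9, 0+12=12
a = 3: 3+3=6, 3+8=11, 3+9=12, 3+12=15
a = 8: 8+8=16, 8+9=17, 8+12=20
a = 9: 9+9=18, 9+12=21
a = 12: 12+12=24
Distinct sums: {-8, -5, -4, -2, -1, 0, 2, 3, 4, 5, 6, 7, 8, 9, 11, 12, 15, 16, 17, 18, 20, 21, 24}
|A + A| = 23

|A + A| = 23


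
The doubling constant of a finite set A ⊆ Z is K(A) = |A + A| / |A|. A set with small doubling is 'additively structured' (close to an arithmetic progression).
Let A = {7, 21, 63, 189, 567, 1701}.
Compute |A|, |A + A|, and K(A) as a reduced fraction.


|A| = 6.
Compute A + A by enumerating all 36 pairs.
A + A = {14, 28, 42, 70, 84, 126, 196, 210, 252, 378, 574, 588, 630, 756, 1134, 1708, 1722, 1764, 1890, 2268, 3402}, so |A + A| = 21.
K = |A + A| / |A| = 21/6 = 7/2 ≈ 3.5000.
Reference: AP of size 6 gives K = 11/6 ≈ 1.8333; a fully generic set of size 6 gives K ≈ 3.5000.

|A| = 6, |A + A| = 21, K = 21/6 = 7/2.


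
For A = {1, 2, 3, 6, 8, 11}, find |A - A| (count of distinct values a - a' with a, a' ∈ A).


A - A = {a - a' : a, a' ∈ A}; |A| = 6.
Bounds: 2|A|-1 ≤ |A - A| ≤ |A|² - |A| + 1, i.e. 11 ≤ |A - A| ≤ 31.
Note: 0 ∈ A - A always (from a - a). The set is symmetric: if d ∈ A - A then -d ∈ A - A.
Enumerate nonzero differences d = a - a' with a > a' (then include -d):
Positive differences: {1, 2, 3, 4, 5, 6, 7, 8, 9, 10}
Full difference set: {0} ∪ (positive diffs) ∪ (negative diffs).
|A - A| = 1 + 2·10 = 21 (matches direct enumeration: 21).

|A - A| = 21


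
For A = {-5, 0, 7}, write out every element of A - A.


A - A = {a - a' : a, a' ∈ A}.
Compute a - a' for each ordered pair (a, a'):
a = -5: -5--5=0, -5-0=-5, -5-7=-12
a = 0: 0--5=5, 0-0=0, 0-7=-7
a = 7: 7--5=12, 7-0=7, 7-7=0
Collecting distinct values (and noting 0 appears from a-a):
A - A = {-12, -7, -5, 0, 5, 7, 12}
|A - A| = 7

A - A = {-12, -7, -5, 0, 5, 7, 12}


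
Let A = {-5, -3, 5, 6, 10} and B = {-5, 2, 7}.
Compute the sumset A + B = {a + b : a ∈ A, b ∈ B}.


A + B = {a + b : a ∈ A, b ∈ B}.
Enumerate all |A|·|B| = 5·3 = 15 pairs (a, b) and collect distinct sums.
a = -5: -5+-5=-10, -5+2=-3, -5+7=2
a = -3: -3+-5=-8, -3+2=-1, -3+7=4
a = 5: 5+-5=0, 5+2=7, 5+7=12
a = 6: 6+-5=1, 6+2=8, 6+7=13
a = 10: 10+-5=5, 10+2=12, 10+7=17
Collecting distinct sums: A + B = {-10, -8, -3, -1, 0, 1, 2, 4, 5, 7, 8, 12, 13, 17}
|A + B| = 14

A + B = {-10, -8, -3, -1, 0, 1, 2, 4, 5, 7, 8, 12, 13, 17}


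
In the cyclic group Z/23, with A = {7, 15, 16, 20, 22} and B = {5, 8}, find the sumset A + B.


Work in Z/23Z: reduce every sum a + b modulo 23.
Enumerate all 10 pairs:
a = 7: 7+5=12, 7+8=15
a = 15: 15+5=20, 15+8=0
a = 16: 16+5=21, 16+8=1
a = 20: 20+5=2, 20+8=5
a = 22: 22+5=4, 22+8=7
Distinct residues collected: {0, 1, 2, 4, 5, 7, 12, 15, 20, 21}
|A + B| = 10 (out of 23 total residues).

A + B = {0, 1, 2, 4, 5, 7, 12, 15, 20, 21}


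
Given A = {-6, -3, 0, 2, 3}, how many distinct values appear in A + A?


A + A = {a + a' : a, a' ∈ A}; |A| = 5.
General bounds: 2|A| - 1 ≤ |A + A| ≤ |A|(|A|+1)/2, i.e. 9 ≤ |A + A| ≤ 15.
Lower bound 2|A|-1 is attained iff A is an arithmetic progression.
Enumerate sums a + a' for a ≤ a' (symmetric, so this suffices):
a = -6: -6+-6=-12, -6+-3=-9, -6+0=-6, -6+2=-4, -6+3=-3
a = -3: -3+-3=-6, -3+0=-3, -3+2=-1, -3+3=0
a = 0: 0+0=0, 0+2=2, 0+3=3
a = 2: 2+2=4, 2+3=5
a = 3: 3+3=6
Distinct sums: {-12, -9, -6, -4, -3, -1, 0, 2, 3, 4, 5, 6}
|A + A| = 12

|A + A| = 12


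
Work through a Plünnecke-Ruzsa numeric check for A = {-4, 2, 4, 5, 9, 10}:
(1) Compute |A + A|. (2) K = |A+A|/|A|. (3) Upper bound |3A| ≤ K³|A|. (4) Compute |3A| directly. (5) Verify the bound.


|A| = 6.
Step 1: Compute A + A by enumerating all 36 pairs.
A + A = {-8, -2, 0, 1, 4, 5, 6, 7, 8, 9, 10, 11, 12, 13, 14, 15, 18, 19, 20}, so |A + A| = 19.
Step 2: Doubling constant K = |A + A|/|A| = 19/6 = 19/6 ≈ 3.1667.
Step 3: Plünnecke-Ruzsa gives |3A| ≤ K³·|A| = (3.1667)³ · 6 ≈ 190.5278.
Step 4: Compute 3A = A + A + A directly by enumerating all triples (a,b,c) ∈ A³; |3A| = 34.
Step 5: Check 34 ≤ 190.5278? Yes ✓.

K = 19/6, Plünnecke-Ruzsa bound K³|A| ≈ 190.5278, |3A| = 34, inequality holds.


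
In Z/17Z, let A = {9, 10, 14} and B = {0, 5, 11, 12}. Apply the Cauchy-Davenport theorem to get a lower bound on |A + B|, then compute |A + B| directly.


Cauchy-Davenport: |A + B| ≥ min(p, |A| + |B| - 1) for A, B nonempty in Z/pZ.
|A| = 3, |B| = 4, p = 17.
CD lower bound = min(17, 3 + 4 - 1) = min(17, 6) = 6.
Compute A + B mod 17 directly:
a = 9: 9+0=9, 9+5=14, 9+11=3, 9+12=4
a = 10: 10+0=10, 10+5=15, 10+11=4, 10+12=5
a = 14: 14+0=14, 14+5=2, 14+11=8, 14+12=9
A + B = {2, 3, 4, 5, 8, 9, 10, 14, 15}, so |A + B| = 9.
Verify: 9 ≥ 6? Yes ✓.

CD lower bound = 6, actual |A + B| = 9.


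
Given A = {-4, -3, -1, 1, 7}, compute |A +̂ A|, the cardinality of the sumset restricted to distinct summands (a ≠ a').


Restricted sumset: A +̂ A = {a + a' : a ∈ A, a' ∈ A, a ≠ a'}.
Equivalently, take A + A and drop any sum 2a that is achievable ONLY as a + a for a ∈ A (i.e. sums representable only with equal summands).
Enumerate pairs (a, a') with a < a' (symmetric, so each unordered pair gives one sum; this covers all a ≠ a'):
  -4 + -3 = -7
  -4 + -1 = -5
  -4 + 1 = -3
  -4 + 7 = 3
  -3 + -1 = -4
  -3 + 1 = -2
  -3 + 7 = 4
  -1 + 1 = 0
  -1 + 7 = 6
  1 + 7 = 8
Collected distinct sums: {-7, -5, -4, -3, -2, 0, 3, 4, 6, 8}
|A +̂ A| = 10
(Reference bound: |A +̂ A| ≥ 2|A| - 3 for |A| ≥ 2, with |A| = 5 giving ≥ 7.)

|A +̂ A| = 10


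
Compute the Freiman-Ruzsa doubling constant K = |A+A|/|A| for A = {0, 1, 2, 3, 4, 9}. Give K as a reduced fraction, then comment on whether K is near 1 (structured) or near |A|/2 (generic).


|A| = 6.
Compute A + A by enumerating all 36 pairs.
A + A = {0, 1, 2, 3, 4, 5, 6, 7, 8, 9, 10, 11, 12, 13, 18}, so |A + A| = 15.
K = |A + A| / |A| = 15/6 = 5/2 ≈ 2.5000.
Reference: AP of size 6 gives K = 11/6 ≈ 1.8333; a fully generic set of size 6 gives K ≈ 3.5000.

|A| = 6, |A + A| = 15, K = 15/6 = 5/2.


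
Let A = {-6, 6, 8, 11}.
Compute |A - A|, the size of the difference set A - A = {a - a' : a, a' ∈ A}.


A - A = {a - a' : a, a' ∈ A}; |A| = 4.
Bounds: 2|A|-1 ≤ |A - A| ≤ |A|² - |A| + 1, i.e. 7 ≤ |A - A| ≤ 13.
Note: 0 ∈ A - A always (from a - a). The set is symmetric: if d ∈ A - A then -d ∈ A - A.
Enumerate nonzero differences d = a - a' with a > a' (then include -d):
Positive differences: {2, 3, 5, 12, 14, 17}
Full difference set: {0} ∪ (positive diffs) ∪ (negative diffs).
|A - A| = 1 + 2·6 = 13 (matches direct enumeration: 13).

|A - A| = 13


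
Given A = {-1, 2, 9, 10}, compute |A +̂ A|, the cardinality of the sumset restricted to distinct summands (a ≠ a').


Restricted sumset: A +̂ A = {a + a' : a ∈ A, a' ∈ A, a ≠ a'}.
Equivalently, take A + A and drop any sum 2a that is achievable ONLY as a + a for a ∈ A (i.e. sums representable only with equal summands).
Enumerate pairs (a, a') with a < a' (symmetric, so each unordered pair gives one sum; this covers all a ≠ a'):
  -1 + 2 = 1
  -1 + 9 = 8
  -1 + 10 = 9
  2 + 9 = 11
  2 + 10 = 12
  9 + 10 = 19
Collected distinct sums: {1, 8, 9, 11, 12, 19}
|A +̂ A| = 6
(Reference bound: |A +̂ A| ≥ 2|A| - 3 for |A| ≥ 2, with |A| = 4 giving ≥ 5.)

|A +̂ A| = 6


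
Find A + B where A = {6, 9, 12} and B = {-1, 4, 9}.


A + B = {a + b : a ∈ A, b ∈ B}.
Enumerate all |A|·|B| = 3·3 = 9 pairs (a, b) and collect distinct sums.
a = 6: 6+-1=5, 6+4=10, 6+9=15
a = 9: 9+-1=8, 9+4=13, 9+9=18
a = 12: 12+-1=11, 12+4=16, 12+9=21
Collecting distinct sums: A + B = {5, 8, 10, 11, 13, 15, 16, 18, 21}
|A + B| = 9

A + B = {5, 8, 10, 11, 13, 15, 16, 18, 21}


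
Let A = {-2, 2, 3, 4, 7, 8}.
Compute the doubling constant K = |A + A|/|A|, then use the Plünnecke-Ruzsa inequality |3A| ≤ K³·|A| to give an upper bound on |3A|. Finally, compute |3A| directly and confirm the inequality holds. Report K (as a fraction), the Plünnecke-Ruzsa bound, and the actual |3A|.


|A| = 6.
Step 1: Compute A + A by enumerating all 36 pairs.
A + A = {-4, 0, 1, 2, 4, 5, 6, 7, 8, 9, 10, 11, 12, 14, 15, 16}, so |A + A| = 16.
Step 2: Doubling constant K = |A + A|/|A| = 16/6 = 16/6 ≈ 2.6667.
Step 3: Plünnecke-Ruzsa gives |3A| ≤ K³·|A| = (2.6667)³ · 6 ≈ 113.7778.
Step 4: Compute 3A = A + A + A directly by enumerating all triples (a,b,c) ∈ A³; |3A| = 27.
Step 5: Check 27 ≤ 113.7778? Yes ✓.

K = 16/6, Plünnecke-Ruzsa bound K³|A| ≈ 113.7778, |3A| = 27, inequality holds.
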